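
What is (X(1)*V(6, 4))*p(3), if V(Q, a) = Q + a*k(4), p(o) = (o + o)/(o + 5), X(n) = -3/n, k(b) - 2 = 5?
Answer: -153/2 ≈ -76.500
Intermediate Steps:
k(b) = 7 (k(b) = 2 + 5 = 7)
p(o) = 2*o/(5 + o) (p(o) = (2*o)/(5 + o) = 2*o/(5 + o))
V(Q, a) = Q + 7*a (V(Q, a) = Q + a*7 = Q + 7*a)
(X(1)*V(6, 4))*p(3) = ((-3/1)*(6 + 7*4))*(2*3/(5 + 3)) = ((-3*1)*(6 + 28))*(2*3/8) = (-3*34)*(2*3*(⅛)) = -102*¾ = -153/2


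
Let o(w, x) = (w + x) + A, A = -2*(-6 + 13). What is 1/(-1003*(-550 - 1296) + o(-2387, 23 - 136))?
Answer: 1/1849024 ≈ 5.4083e-7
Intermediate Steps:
A = -14 (A = -2*7 = -14)
o(w, x) = -14 + w + x (o(w, x) = (w + x) - 14 = -14 + w + x)
1/(-1003*(-550 - 1296) + o(-2387, 23 - 136)) = 1/(-1003*(-550 - 1296) + (-14 - 2387 + (23 - 136))) = 1/(-1003*(-1846) + (-14 - 2387 - 113)) = 1/(1851538 - 2514) = 1/1849024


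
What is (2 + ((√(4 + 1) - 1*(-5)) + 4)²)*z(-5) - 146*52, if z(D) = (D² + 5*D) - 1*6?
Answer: -8120 - 108*√5 ≈ -8361.5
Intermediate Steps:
z(D) = -6 + D² + 5*D (z(D) = (D² + 5*D) - 6 = -6 + D² + 5*D)
(2 + ((√(4 + 1) - 1*(-5)) + 4)²)*z(-5) - 146*52 = (2 + ((√(4 + 1) - 1*(-5)) + 4)²)*(-6 + (-5)² + 5*(-5)) - 146*52 = (2 + ((√5 + 5) + 4)²)*(-6 + 25 - 25) - 7592 = (2 + ((5 + √5) + 4)²)*(-6) - 7592 = (2 + (9 + √5)²)*(-6) - 7592 = (-12 - 6*(9 + √5)²) - 7592 = -7604 - 6*(9 + √5)²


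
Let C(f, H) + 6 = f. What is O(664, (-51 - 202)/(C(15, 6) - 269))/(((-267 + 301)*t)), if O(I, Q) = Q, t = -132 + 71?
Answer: -253/539240 ≈ -0.00046918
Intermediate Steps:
C(f, H) = -6 + f
t = -61
O(664, (-51 - 202)/(C(15, 6) - 269))/(((-267 + 301)*t)) = ((-51 - 202)/((-6 + 15) - 269))/(((-267 + 301)*(-61))) = (-253/(9 - 269))/((34*(-61))) = -253/(-260)/(-2074) = -253*(-1/260)*(-1/2074) = (253/260)*(-1/2074) = -253/539240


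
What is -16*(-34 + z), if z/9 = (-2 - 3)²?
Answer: -3056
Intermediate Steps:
z = 225 (z = 9*(-2 - 3)² = 9*(-5)² = 9*25 = 225)
-16*(-34 + z) = -16*(-34 + 225) = -16*191 = -3056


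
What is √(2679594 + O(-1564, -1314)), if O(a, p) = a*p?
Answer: √4734690 ≈ 2175.9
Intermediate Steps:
√(2679594 + O(-1564, -1314)) = √(2679594 - 1564*(-1314)) = √(2679594 + 2055096) = √4734690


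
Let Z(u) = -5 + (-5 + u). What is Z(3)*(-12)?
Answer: 84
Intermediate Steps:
Z(u) = -10 + u
Z(3)*(-12) = (-10 + 3)*(-12) = -7*(-12) = 84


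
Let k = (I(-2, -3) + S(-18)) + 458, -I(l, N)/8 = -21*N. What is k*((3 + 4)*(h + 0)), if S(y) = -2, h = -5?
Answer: 1680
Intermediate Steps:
I(l, N) = 168*N (I(l, N) = -(-168)*N = 168*N)
k = -48 (k = (168*(-3) - 2) + 458 = (-504 - 2) + 458 = -506 + 458 = -48)
k*((3 + 4)*(h + 0)) = -48*(3 + 4)*(-5 + 0) = -336*(-5) = -48*(-35) = 1680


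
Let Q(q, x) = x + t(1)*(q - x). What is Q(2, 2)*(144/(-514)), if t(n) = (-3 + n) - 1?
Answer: -144/257 ≈ -0.56031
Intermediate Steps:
t(n) = -4 + n
Q(q, x) = -3*q + 4*x (Q(q, x) = x + (-4 + 1)*(q - x) = x - 3*(q - x) = x + (-3*q + 3*x) = -3*q + 4*x)
Q(2, 2)*(144/(-514)) = (-3*2 + 4*2)*(144/(-514)) = (-6 + 8)*(144*(-1/514)) = 2*(-72/257) = -144/257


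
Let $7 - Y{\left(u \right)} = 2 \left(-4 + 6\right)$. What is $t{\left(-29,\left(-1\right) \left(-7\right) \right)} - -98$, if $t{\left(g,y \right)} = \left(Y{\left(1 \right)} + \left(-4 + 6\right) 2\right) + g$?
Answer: $76$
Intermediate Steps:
$Y{\left(u \right)} = 3$ ($Y{\left(u \right)} = 7 - 2 \left(-4 + 6\right) = 7 - 2 \cdot 2 = 7 - 4 = 3$)
$t{\left(g,y \right)} = 7 + g$ ($t{\left(g,y \right)} = \left(3 + \left(-4 + 6\right) 2\right) + g = \left(3 + 2 \cdot 2\right) + g = \left(3 + 4\right) + g = 7 + g$)
$t{\left(-29,\left(-1\right) \left(-7\right) \right)} - -98 = \left(7 - 29\right) - -98 = -22 + 98 = 76$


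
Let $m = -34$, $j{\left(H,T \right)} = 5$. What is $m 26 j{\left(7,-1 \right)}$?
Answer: $-4420$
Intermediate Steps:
$m 26 j{\left(7,-1 \right)} = \left(-34\right) 26 \cdot 5 = \left(-884\right) 5 = -4420$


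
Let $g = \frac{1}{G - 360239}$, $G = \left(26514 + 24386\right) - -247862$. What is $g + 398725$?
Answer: $\frac{24512416824}{61477} \approx 3.9873 \cdot 10^{5}$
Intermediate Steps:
$G = 298762$ ($G = 50900 + 247862 = 298762$)
$g = - \frac{1}{61477}$ ($g = \frac{1}{298762 - 360239} = \frac{1}{-61477} = - \frac{1}{61477} \approx -1.6266 \cdot 10^{-5}$)
$g + 398725 = - \frac{1}{61477} + 398725 = \frac{24512416824}{61477}$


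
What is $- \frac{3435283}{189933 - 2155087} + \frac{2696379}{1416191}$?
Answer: $\frac{1451973834917}{397576201202} \approx 3.6521$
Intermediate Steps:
$- \frac{3435283}{189933 - 2155087} + \frac{2696379}{1416191} = - \frac{3435283}{-1965154} + 2696379 \cdot \frac{1}{1416191} = \left(-3435283\right) \left(- \frac{1}{1965154}\right) + \frac{385197}{202313} = \frac{3435283}{1965154} + \frac{385197}{202313} = \frac{1451973834917}{397576201202}$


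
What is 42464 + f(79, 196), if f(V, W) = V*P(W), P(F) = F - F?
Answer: 42464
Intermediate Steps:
P(F) = 0
f(V, W) = 0 (f(V, W) = V*0 = 0)
42464 + f(79, 196) = 42464 + 0 = 42464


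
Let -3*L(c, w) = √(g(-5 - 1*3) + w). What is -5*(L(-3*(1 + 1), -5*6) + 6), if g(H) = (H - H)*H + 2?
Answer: -30 + 10*I*√7/3 ≈ -30.0 + 8.8192*I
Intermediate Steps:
g(H) = 2 (g(H) = 0*H + 2 = 0 + 2 = 2)
L(c, w) = -√(2 + w)/3
-5*(L(-3*(1 + 1), -5*6) + 6) = -5*(-√(2 - 5*6)/3 + 6) = -5*(-√(2 - 30)/3 + 6) = -5*(-2*I*√7/3 + 6) = -5*(6 - 2*I*√7/3) = -30 + 10*I*√7/3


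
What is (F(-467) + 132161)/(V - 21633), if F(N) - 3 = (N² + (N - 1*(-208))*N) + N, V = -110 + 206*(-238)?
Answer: -470739/70771 ≈ -6.6516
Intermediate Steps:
V = -49138 (V = -110 - 49028 = -49138)
F(N) = 3 + N + N² + N*(208 + N) (F(N) = 3 + ((N² + (N - 1*(-208))*N) + N) = 3 + ((N² + (N + 208)*N) + N) = 3 + ((N² + (208 + N)*N) + N) = 3 + ((N² + N*(208 + N)) + N) = 3 + (N + N² + N*(208 + N)) = 3 + N + N² + N*(208 + N))
(F(-467) + 132161)/(V - 21633) = ((3 + 2*(-467)² + 209*(-467)) + 132161)/(-49138 - 21633) = ((3 + 2*218089 - 97603) + 132161)/(-70771) = ((3 + 436178 - 97603) + 132161)*(-1/70771) = (338578 + 132161)*(-1/70771) = 470739*(-1/70771) = -470739/70771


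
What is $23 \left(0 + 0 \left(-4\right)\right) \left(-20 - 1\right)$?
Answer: $0$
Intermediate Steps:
$23 \left(0 + 0 \left(-4\right)\right) \left(-20 - 1\right) = 23 \left(0 + 0\right) \left(-21\right) = 23 \cdot 0 \left(-21\right) = 0 \left(-21\right) = 0$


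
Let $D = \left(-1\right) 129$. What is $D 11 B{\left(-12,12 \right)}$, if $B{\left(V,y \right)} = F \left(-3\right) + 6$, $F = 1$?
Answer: $-4257$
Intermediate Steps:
$B{\left(V,y \right)} = 3$ ($B{\left(V,y \right)} = 1 \left(-3\right) + 6 = -3 + 6 = 3$)
$D = -129$
$D 11 B{\left(-12,12 \right)} = \left(-129\right) 11 \cdot 3 = \left(-1419\right) 3 = -4257$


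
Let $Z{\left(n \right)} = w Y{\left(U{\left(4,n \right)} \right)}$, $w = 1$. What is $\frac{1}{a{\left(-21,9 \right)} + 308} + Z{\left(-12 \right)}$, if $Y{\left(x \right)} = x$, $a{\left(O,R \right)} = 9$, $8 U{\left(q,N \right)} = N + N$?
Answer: $- \frac{950}{317} \approx -2.9968$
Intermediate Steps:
$U{\left(q,N \right)} = \frac{N}{4}$ ($U{\left(q,N \right)} = \frac{N + N}{8} = \frac{2 N}{8} = \frac{N}{4}$)
$Z{\left(n \right)} = \frac{n}{4}$ ($Z{\left(n \right)} = 1 \frac{n}{4} = \frac{n}{4}$)
$\frac{1}{a{\left(-21,9 \right)} + 308} + Z{\left(-12 \right)} = \frac{1}{9 + 308} + \frac{1}{4} \left(-12\right) = \frac{1}{317} - 3 = - \frac{950}{317}$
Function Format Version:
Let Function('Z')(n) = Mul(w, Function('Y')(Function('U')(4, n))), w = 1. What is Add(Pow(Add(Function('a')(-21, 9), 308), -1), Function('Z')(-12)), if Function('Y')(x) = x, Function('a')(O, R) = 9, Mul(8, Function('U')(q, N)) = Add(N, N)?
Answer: Rational(-950, 317) ≈ -2.9968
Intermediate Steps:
Function('U')(q, N) = Mul(Rational(1, 4), N) (Function('U')(q, N) = Mul(Rational(1, 8), Add(N, N)) = Mul(Rational(1, 8), Mul(2, N)) = Mul(Rational(1, 4), N))
Function('Z')(n) = Mul(Rational(1, 4), n) (Function('Z')(n) = Mul(1, Mul(Rational(1, 4), n)) = Mul(Rational(1, 4), n))
Add(Pow(Add(Function('a')(-21, 9), 308), -1), Function('Z')(-12)) = Add(Pow(Add(9, 308), -1), Mul(Rational(1, 4), -12)) = Add(Pow(317, -1), -3) = Add(Rational(1, 317), -3) = Rational(-950, 317)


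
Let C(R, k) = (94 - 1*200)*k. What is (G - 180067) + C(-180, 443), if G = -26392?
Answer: -253417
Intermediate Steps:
C(R, k) = -106*k (C(R, k) = (94 - 200)*k = -106*k)
(G - 180067) + C(-180, 443) = (-26392 - 180067) - 106*443 = -206459 - 46958 = -253417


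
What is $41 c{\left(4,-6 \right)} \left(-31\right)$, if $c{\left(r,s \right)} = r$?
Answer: $-5084$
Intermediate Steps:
$41 c{\left(4,-6 \right)} \left(-31\right) = 41 \cdot 4 \left(-31\right) = 164 \left(-31\right) = -5084$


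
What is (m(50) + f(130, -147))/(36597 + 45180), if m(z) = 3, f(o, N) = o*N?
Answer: -6369/27259 ≈ -0.23365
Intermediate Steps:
f(o, N) = N*o
(m(50) + f(130, -147))/(36597 + 45180) = (3 - 147*130)/(36597 + 45180) = (3 - 19110)/81777 = -19107*1/81777 = -6369/27259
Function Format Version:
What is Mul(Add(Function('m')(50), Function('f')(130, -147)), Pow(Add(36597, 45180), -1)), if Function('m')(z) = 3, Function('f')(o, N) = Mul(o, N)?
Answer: Rational(-6369, 27259) ≈ -0.23365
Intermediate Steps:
Function('f')(o, N) = Mul(N, o)
Mul(Add(Function('m')(50), Function('f')(130, -147)), Pow(Add(36597, 45180), -1)) = Mul(Add(3, Mul(-147, 130)), Pow(Add(36597, 45180), -1)) = Mul(Add(3, -19110), Pow(81777, -1)) = Mul(-19107, Rational(1, 81777)) = Rational(-6369, 27259)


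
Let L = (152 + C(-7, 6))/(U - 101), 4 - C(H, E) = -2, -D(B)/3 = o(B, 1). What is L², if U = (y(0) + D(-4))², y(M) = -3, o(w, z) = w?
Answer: 6241/100 ≈ 62.410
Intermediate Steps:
D(B) = -3*B
C(H, E) = 6 (C(H, E) = 4 - 1*(-2) = 4 + 2 = 6)
U = 81 (U = (-3 - 3*(-4))² = (-3 + 12)² = 9² = 81)
L = -79/10 (L = (152 + 6)/(81 - 101) = 158/(-20) = 158*(-1/20) = -79/10 ≈ -7.9000)
L² = (-79/10)² = 6241/100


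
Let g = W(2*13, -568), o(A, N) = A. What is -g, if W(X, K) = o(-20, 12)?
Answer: 20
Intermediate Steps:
W(X, K) = -20
g = -20
-g = -1*(-20) = 20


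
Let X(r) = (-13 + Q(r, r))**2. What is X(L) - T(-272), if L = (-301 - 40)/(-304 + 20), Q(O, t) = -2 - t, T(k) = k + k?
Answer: 65046065/80656 ≈ 806.46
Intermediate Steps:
T(k) = 2*k
L = 341/284 (L = -341/(-284) = -341*(-1/284) = 341/284 ≈ 1.2007)
X(r) = (-15 - r)**2 (X(r) = (-13 + (-2 - r))**2 = (-15 - r)**2)
X(L) - T(-272) = (15 + 341/284)**2 - 2*(-272) = (4601/284)**2 - 1*(-544) = 21169201/80656 + 544 = 65046065/80656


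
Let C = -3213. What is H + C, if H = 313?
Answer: -2900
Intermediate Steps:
H + C = 313 - 3213 = -2900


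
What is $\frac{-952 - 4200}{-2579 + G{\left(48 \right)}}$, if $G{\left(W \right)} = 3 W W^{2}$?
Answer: $- \frac{5152}{329197} \approx -0.01565$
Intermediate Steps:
$G{\left(W \right)} = 3 W^{3}$
$\frac{-952 - 4200}{-2579 + G{\left(48 \right)}} = \frac{-952 - 4200}{-2579 + 3 \cdot 48^{3}} = - \frac{5152}{-2579 + 3 \cdot 110592} = - \frac{5152}{-2579 + 331776} = - \frac{5152}{329197}$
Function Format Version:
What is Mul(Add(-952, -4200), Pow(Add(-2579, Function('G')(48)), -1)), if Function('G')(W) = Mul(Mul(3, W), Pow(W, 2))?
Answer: Rational(-5152, 329197) ≈ -0.015650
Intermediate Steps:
Function('G')(W) = Mul(3, Pow(W, 3))
Mul(Add(-952, -4200), Pow(Add(-2579, Function('G')(48)), -1)) = Mul(Add(-952, -4200), Pow(Add(-2579, Mul(3, Pow(48, 3))), -1)) = Mul(-5152, Pow(Add(-2579, Mul(3, 110592)), -1)) = Mul(-5152, Pow(Add(-2579, 331776), -1)) = Mul(-5152, Pow(329197, -1)) = Mul(-5152, Rational(1, 329197)) = Rational(-5152, 329197)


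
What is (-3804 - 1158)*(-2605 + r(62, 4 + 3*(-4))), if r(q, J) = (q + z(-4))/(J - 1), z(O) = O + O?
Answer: 12955782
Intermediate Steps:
z(O) = 2*O
r(q, J) = (-8 + q)/(-1 + J) (r(q, J) = (q + 2*(-4))/(J - 1) = (q - 8)/(-1 + J) = (-8 + q)/(-1 + J))
(-3804 - 1158)*(-2605 + r(62, 4 + 3*(-4))) = (-3804 - 1158)*(-2605 + (-8 + 62)/(-1 + (4 + 3*(-4)))) = -4962*(-2605 + 54/(-1 + (4 - 12))) = -4962*(-2605 + 54/(-1 - 8)) = -4962*(-2605 + 54/(-9)) = -4962*(-2605 - 1/9*54) = -4962*(-2605 - 6) = -4962*(-2611) = 12955782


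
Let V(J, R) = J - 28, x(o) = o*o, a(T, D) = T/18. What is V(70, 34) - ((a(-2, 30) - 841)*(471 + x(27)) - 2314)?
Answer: 3035068/3 ≈ 1.0117e+6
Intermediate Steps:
a(T, D) = T/18 (a(T, D) = T*(1/18) = T/18)
x(o) = o²
V(J, R) = -28 + J
V(70, 34) - ((a(-2, 30) - 841)*(471 + x(27)) - 2314) = (-28 + 70) - (((1/18)*(-2) - 841)*(471 + 27²) - 2314) = 42 - ((-⅑ - 841)*(471 + 729) - 2314) = 42 - (-7570/9*1200 - 2314) = 42 - (-3028000/3 - 2314) = 42 - 1*(-3034942/3) = 42 + 3034942/3 = 3035068/3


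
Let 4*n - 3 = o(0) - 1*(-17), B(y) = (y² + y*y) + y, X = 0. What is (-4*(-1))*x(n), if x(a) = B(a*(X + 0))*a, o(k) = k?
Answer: 0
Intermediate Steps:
B(y) = y + 2*y² (B(y) = (y² + y²) + y = 2*y² + y = y + 2*y²)
n = 5 (n = ¾ + (0 - 1*(-17))/4 = ¾ + (0 + 17)/4 = ¾ + (¼)*17 = ¾ + 17/4 = 5)
x(a) = 0 (x(a) = ((a*(0 + 0))*(1 + 2*(a*(0 + 0))))*a = ((a*0)*(1 + 2*(a*0)))*a = (0*(1 + 2*0))*a = (0*(1 + 0))*a = (0*1)*a = 0*a = 0)
(-4*(-1))*x(n) = -4*(-1)*0 = 4*0 = 0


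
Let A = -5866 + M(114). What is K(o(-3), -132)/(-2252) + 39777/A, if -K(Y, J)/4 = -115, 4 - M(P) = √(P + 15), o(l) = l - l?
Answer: -45076002329/6448773715 + 13259*√129/11454305 ≈ -6.9767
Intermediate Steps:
o(l) = 0
M(P) = 4 - √(15 + P) (M(P) = 4 - √(P + 15) = 4 - √(15 + P))
K(Y, J) = 460 (K(Y, J) = -4*(-115) = 460)
A = -5862 - √129 (A = -5866 + (4 - √(15 + 114)) = -5866 + (4 - √129) = -5862 - √129 ≈ -5873.4)
K(o(-3), -132)/(-2252) + 39777/A = 460/(-2252) + 39777/(-5862 - √129) = 460*(-1/2252) + 39777/(-5862 - √129) = -115/563 + 39777/(-5862 - √129)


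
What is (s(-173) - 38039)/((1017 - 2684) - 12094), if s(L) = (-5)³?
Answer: 38164/13761 ≈ 2.7733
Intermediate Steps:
s(L) = -125
(s(-173) - 38039)/((1017 - 2684) - 12094) = (-125 - 38039)/((1017 - 2684) - 12094) = -38164/(-1667 - 12094) = -38164/(-13761) = -38164*(-1/13761) = 38164/13761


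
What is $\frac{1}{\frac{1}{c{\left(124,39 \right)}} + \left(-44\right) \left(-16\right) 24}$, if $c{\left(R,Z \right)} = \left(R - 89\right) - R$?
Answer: $\frac{89}{1503743} \approx 5.9186 \cdot 10^{-5}$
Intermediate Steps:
$c{\left(R,Z \right)} = -89$ ($c{\left(R,Z \right)} = \left(-89 + R\right) - R = -89$)
$\frac{1}{\frac{1}{c{\left(124,39 \right)}} + \left(-44\right) \left(-16\right) 24} = \frac{1}{\frac{1}{-89} + \left(-44\right) \left(-16\right) 24} = \frac{1}{- \frac{1}{89} + 704 \cdot 24} = \frac{1}{- \frac{1}{89} + 16896} = \frac{1}{\frac{1503743}{89}} = \frac{89}{1503743}$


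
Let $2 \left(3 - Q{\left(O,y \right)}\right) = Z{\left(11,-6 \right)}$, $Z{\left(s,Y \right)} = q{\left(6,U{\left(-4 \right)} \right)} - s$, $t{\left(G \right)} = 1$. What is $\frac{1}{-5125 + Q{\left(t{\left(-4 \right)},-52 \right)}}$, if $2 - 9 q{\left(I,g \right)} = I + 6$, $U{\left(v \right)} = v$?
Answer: $- \frac{18}{92087} \approx -0.00019547$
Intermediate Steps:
$q{\left(I,g \right)} = - \frac{4}{9} - \frac{I}{9}$ ($q{\left(I,g \right)} = \frac{2}{9} - \frac{I + 6}{9} = \frac{2}{9} - \frac{6 + I}{9} = \frac{2}{9} - \left(\frac{2}{3} + \frac{I}{9}\right) = - \frac{4}{9} - \frac{I}{9}$)
$Z{\left(s,Y \right)} = - \frac{10}{9} - s$ ($Z{\left(s,Y \right)} = \left(- \frac{4}{9} - \frac{2}{3}\right) - s = - \frac{10}{9} - s$)
$Q{\left(O,y \right)} = \frac{163}{18}$ ($Q{\left(O,y \right)} = 3 - \frac{- \frac{10}{9} - 11}{2} = 3 - - \frac{109}{18} = 3 + \frac{109}{18} = \frac{163}{18}$)
$\frac{1}{-5125 + Q{\left(t{\left(-4 \right)},-52 \right)}} = \frac{1}{-5125 + \frac{163}{18}} = \frac{1}{- \frac{92087}{18}} = - \frac{18}{92087}$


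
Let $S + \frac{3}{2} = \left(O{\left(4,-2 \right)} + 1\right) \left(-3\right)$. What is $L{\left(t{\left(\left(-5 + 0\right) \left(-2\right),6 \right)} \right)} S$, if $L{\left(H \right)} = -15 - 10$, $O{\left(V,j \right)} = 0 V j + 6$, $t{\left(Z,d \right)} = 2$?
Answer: $\frac{1125}{2} \approx 562.5$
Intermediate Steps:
$O{\left(V,j \right)} = 6$ ($O{\left(V,j \right)} = 0 j + 6 = 0 + 6 = 6$)
$S = - \frac{45}{2}$ ($S = - \frac{3}{2} + \left(6 + 1\right) \left(-3\right) = - \frac{3}{2} + 7 \left(-3\right) = - \frac{3}{2} - 21 = - \frac{45}{2} \approx -22.5$)
$L{\left(H \right)} = -25$
$L{\left(t{\left(\left(-5 + 0\right) \left(-2\right),6 \right)} \right)} S = \left(-25\right) \left(- \frac{45}{2}\right) = \frac{1125}{2}$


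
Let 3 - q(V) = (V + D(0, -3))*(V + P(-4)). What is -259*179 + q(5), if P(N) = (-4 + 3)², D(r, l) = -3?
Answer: -46370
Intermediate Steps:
P(N) = 1 (P(N) = (-1)² = 1)
q(V) = 3 - (1 + V)*(-3 + V) (q(V) = 3 - (V - 3)*(V + 1) = 3 - (-3 + V)*(1 + V) = 3 - (1 + V)*(-3 + V))
-259*179 + q(5) = -259*179 + (6 - 1*5² + 2*5) = -46361 + (6 - 1*25 + 10) = -46361 + (6 - 25 + 10) = -46361 - 9 = -46370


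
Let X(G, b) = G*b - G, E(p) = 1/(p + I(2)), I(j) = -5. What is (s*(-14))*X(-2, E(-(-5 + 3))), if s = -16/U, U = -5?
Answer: -1792/15 ≈ -119.47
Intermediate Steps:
E(p) = 1/(-5 + p) (E(p) = 1/(p - 5) = 1/(-5 + p))
s = 16/5 (s = -16/(-5) = -16*(-1/5) = 16/5 ≈ 3.2000)
X(G, b) = -G + G*b
(s*(-14))*X(-2, E(-(-5 + 3))) = ((16/5)*(-14))*(-2*(-1 + 1/(-5 - (-5 + 3)))) = -(-448)*(-1 + 1/(-5 - 1*(-2)))/5 = -(-448)*(-1 + 1/(-5 + 2))/5 = -(-448)*(-1 + 1/(-3))/5 = -(-448)*(-1 - 1/3)/5 = -(-448)*(-4)/(5*3) = -224/5*8/3 = -1792/15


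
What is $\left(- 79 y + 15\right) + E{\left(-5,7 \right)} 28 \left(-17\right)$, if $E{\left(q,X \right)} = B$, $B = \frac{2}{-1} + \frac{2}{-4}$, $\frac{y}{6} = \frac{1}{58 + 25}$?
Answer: $\frac{99541}{83} \approx 1199.3$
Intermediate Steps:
$y = \frac{6}{83}$ ($y = \frac{6}{58 + 25} = \frac{6}{83} \approx 0.072289$)
$B = - \frac{5}{2}$ ($B = 2 \left(-1\right) + 2 \left(- \frac{1}{4}\right) = -2 - \frac{1}{2} = - \frac{5}{2} \approx -2.5$)
$E{\left(q,X \right)} = - \frac{5}{2}$
$\left(- 79 y + 15\right) + E{\left(-5,7 \right)} 28 \left(-17\right) = \left(\left(-79\right) \frac{6}{83} + 15\right) + \left(- \frac{5}{2}\right) 28 \left(-17\right) = \left(- \frac{474}{83} + 15\right) - -1190 = \frac{771}{83} + 1190 = \frac{99541}{83}$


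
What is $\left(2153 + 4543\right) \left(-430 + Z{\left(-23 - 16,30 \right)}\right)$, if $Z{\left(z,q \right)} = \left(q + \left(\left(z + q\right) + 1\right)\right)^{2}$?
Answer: $361584$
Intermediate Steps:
$Z{\left(z,q \right)} = \left(1 + z + 2 q\right)^{2}$ ($Z{\left(z,q \right)} = \left(q + \left(\left(q + z\right) + 1\right)\right)^{2} = \left(q + \left(1 + q + z\right)\right)^{2} = \left(1 + z + 2 q\right)^{2}$)
$\left(2153 + 4543\right) \left(-430 + Z{\left(-23 - 16,30 \right)}\right) = \left(2153 + 4543\right) \left(-430 + \left(1 - 39 + 2 \cdot 30\right)^{2}\right) = 6696 \left(-430 + \left(1 - 39 + 60\right)^{2}\right) = 6696 \left(-430 + 22^{2}\right) = 6696 \left(-430 + 484\right) = 6696 \cdot 54 = 361584$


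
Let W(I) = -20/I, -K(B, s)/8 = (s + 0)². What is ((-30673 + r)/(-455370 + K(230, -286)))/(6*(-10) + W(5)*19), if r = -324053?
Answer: -177363/75462184 ≈ -0.0023504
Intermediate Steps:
K(B, s) = -8*s² (K(B, s) = -8*(s + 0)² = -8*s²)
((-30673 + r)/(-455370 + K(230, -286)))/(6*(-10) + W(5)*19) = ((-30673 - 324053)/(-455370 - 8*(-286)²))/(6*(-10) - 20/5*19) = (-354726/(-455370 - 8*81796))/(-60 - 20*⅕*19) = (-354726/(-455370 - 654368))/(-60 - 4*19) = (-354726/(-1109738))/(-60 - 76) = -354726*(-1/1109738)/(-136) = (177363/554869)*(-1/136) = -177363/75462184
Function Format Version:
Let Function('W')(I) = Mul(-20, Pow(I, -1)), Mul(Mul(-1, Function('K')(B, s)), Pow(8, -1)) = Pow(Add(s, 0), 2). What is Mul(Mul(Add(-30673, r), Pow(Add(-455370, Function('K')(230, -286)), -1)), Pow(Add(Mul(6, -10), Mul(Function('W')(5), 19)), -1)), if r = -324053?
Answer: Rational(-177363, 75462184) ≈ -0.0023504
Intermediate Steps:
Function('K')(B, s) = Mul(-8, Pow(s, 2)) (Function('K')(B, s) = Mul(-8, Pow(Add(s, 0), 2)) = Mul(-8, Pow(s, 2)))
Mul(Mul(Add(-30673, r), Pow(Add(-455370, Function('K')(230, -286)), -1)), Pow(Add(Mul(6, -10), Mul(Function('W')(5), 19)), -1)) = Mul(Mul(Add(-30673, -324053), Pow(Add(-455370, Mul(-8, Pow(-286, 2))), -1)), Pow(Add(Mul(6, -10), Mul(Mul(-20, Pow(5, -1)), 19)), -1)) = Mul(Mul(-354726, Pow(Add(-455370, Mul(-8, 81796)), -1)), Pow(Add(-60, Mul(Mul(-20, Rational(1, 5)), 19)), -1)) = Mul(Mul(-354726, Pow(Add(-455370, -654368), -1)), Pow(Add(-60, Mul(-4, 19)), -1)) = Mul(Mul(-354726, Pow(-1109738, -1)), Pow(Add(-60, -76), -1)) = Mul(Mul(-354726, Rational(-1, 1109738)), Pow(-136, -1)) = Mul(Rational(177363, 554869), Rational(-1, 136)) = Rational(-177363, 75462184)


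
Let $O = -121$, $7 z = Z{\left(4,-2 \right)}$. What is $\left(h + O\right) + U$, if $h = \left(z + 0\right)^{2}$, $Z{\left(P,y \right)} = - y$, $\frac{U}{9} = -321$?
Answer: $- \frac{147486}{49} \approx -3009.9$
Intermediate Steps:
$U = -2889$ ($U = 9 \left(-321\right) = -2889$)
$z = \frac{2}{7}$ ($z = \frac{\left(-1\right) \left(-2\right)}{7} = \frac{1}{7} \cdot 2 = \frac{2}{7} \approx 0.28571$)
$h = \frac{4}{49}$ ($h = \left(\frac{2}{7} + 0\right)^{2} = \left(\frac{2}{7}\right)^{2} = \frac{4}{49} \approx 0.081633$)
$\left(h + O\right) + U = \left(\frac{4}{49} - 121\right) - 2889 = - \frac{5925}{49} - 2889 = - \frac{147486}{49}$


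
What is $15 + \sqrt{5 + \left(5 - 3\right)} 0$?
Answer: $15$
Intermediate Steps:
$15 + \sqrt{5 + \left(5 - 3\right)} 0 = 15 + \sqrt{5 + 2} \cdot 0 = 15 + \sqrt{7} \cdot 0 = 15 + 0 = 15$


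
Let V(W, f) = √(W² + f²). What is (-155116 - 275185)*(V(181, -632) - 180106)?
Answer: 77499791906 - 430301*√432185 ≈ 7.7217e+10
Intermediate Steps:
(-155116 - 275185)*(V(181, -632) - 180106) = (-155116 - 275185)*(√(181² + (-632)²) - 180106) = -430301*(√(32761 + 399424) - 180106) = -430301*(√432185 - 180106) = -430301*(-180106 + √432185) = 77499791906 - 430301*√432185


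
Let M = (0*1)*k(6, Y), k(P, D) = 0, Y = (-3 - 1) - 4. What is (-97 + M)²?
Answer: 9409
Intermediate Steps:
Y = -8 (Y = -4 - 4 = -8)
M = 0 (M = (0*1)*0 = 0*0 = 0)
(-97 + M)² = (-97 + 0)² = (-97)² = 9409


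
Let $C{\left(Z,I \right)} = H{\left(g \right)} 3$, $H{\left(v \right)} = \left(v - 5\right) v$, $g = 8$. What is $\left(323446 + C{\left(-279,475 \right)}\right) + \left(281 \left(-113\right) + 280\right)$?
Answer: $292045$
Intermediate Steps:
$H{\left(v \right)} = v \left(-5 + v\right)$ ($H{\left(v \right)} = \left(-5 + v\right) v = v \left(-5 + v\right)$)
$C{\left(Z,I \right)} = 72$ ($C{\left(Z,I \right)} = 8 \left(-5 + 8\right) 3 = 8 \cdot 3 \cdot 3 = 24 \cdot 3 = 72$)
$\left(323446 + C{\left(-279,475 \right)}\right) + \left(281 \left(-113\right) + 280\right) = \left(323446 + 72\right) + \left(281 \left(-113\right) + 280\right) = 323518 + \left(-31753 + 280\right) = 323518 - 31473 = 292045$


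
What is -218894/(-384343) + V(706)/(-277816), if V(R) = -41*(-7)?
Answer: 211505049/372044024 ≈ 0.56849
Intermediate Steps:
V(R) = 287
-218894/(-384343) + V(706)/(-277816) = -218894/(-384343) + 287/(-277816) = -218894*(-1/384343) + 287*(-1/277816) = 218894/384343 - 1/968 = 211505049/372044024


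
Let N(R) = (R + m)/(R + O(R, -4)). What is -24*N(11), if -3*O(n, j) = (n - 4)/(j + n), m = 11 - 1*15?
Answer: -63/4 ≈ -15.750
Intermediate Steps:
m = -4 (m = 11 - 15 = -4)
O(n, j) = -(-4 + n)/(3*(j + n)) (O(n, j) = -(n - 4)/(3*(j + n)) = -(-4 + n)/(3*(j + n)))
N(R) = (-4 + R)/(R + (4 - R)/(3*(-4 + R))) (N(R) = (R - 4)/(R + (4 - R)/(3*(-4 + R))) = (-4 + R)/(R + (4 - R)/(3*(-4 + R))))
-24*N(11) = -72*(-4 + 11)/(-1 + 3*11) = -72*7/(-1 + 33) = -72*7/32 = -24*21/32 = -63/4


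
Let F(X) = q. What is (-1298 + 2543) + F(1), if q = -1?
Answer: 1244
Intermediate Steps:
F(X) = -1
(-1298 + 2543) + F(1) = (-1298 + 2543) - 1 = 1245 - 1 = 1244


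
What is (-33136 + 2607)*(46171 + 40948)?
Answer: -2659655951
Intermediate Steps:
(-33136 + 2607)*(46171 + 40948) = -30529*87119 = -2659655951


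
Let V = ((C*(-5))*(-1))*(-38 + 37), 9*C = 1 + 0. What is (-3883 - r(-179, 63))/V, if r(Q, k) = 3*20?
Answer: 35487/5 ≈ 7097.4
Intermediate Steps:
C = ⅑ (C = (1 + 0)/9 = (⅑)*1 = ⅑ ≈ 0.11111)
r(Q, k) = 60
V = -5/9 (V = (((⅑)*(-5))*(-1))*(-38 + 37) = -5/9*(-1)*(-1) = (5/9)*(-1) = -5/9 ≈ -0.55556)
(-3883 - r(-179, 63))/V = (-3883 - 1*60)/(-5/9) = (-3883 - 60)*(-9/5) = -3943*(-9/5) = 35487/5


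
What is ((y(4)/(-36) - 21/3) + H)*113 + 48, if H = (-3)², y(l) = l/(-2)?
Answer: 5045/18 ≈ 280.28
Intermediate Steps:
y(l) = -l/2 (y(l) = l*(-½) = -l/2)
H = 9
((y(4)/(-36) - 21/3) + H)*113 + 48 = ((-½*4/(-36) - 21/3) + 9)*113 + 48 = ((-2*(-1/36) - 21*⅓) + 9)*113 + 48 = ((1/18 - 7) + 9)*113 + 48 = (-125/18 + 9)*113 + 48 = (37/18)*113 + 48 = 4181/18 + 48 = 5045/18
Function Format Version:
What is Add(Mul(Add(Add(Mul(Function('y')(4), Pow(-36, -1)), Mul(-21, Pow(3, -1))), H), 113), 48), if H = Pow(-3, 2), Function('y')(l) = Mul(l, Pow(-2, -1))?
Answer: Rational(5045, 18) ≈ 280.28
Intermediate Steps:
Function('y')(l) = Mul(Rational(-1, 2), l) (Function('y')(l) = Mul(l, Rational(-1, 2)) = Mul(Rational(-1, 2), l))
H = 9
Add(Mul(Add(Add(Mul(Function('y')(4), Pow(-36, -1)), Mul(-21, Pow(3, -1))), H), 113), 48) = Add(Mul(Add(Add(Mul(Mul(Rational(-1, 2), 4), Pow(-36, -1)), Mul(-21, Pow(3, -1))), 9), 113), 48) = Add(Mul(Add(Add(Mul(-2, Rational(-1, 36)), Mul(-21, Rational(1, 3))), 9), 113), 48) = Add(Mul(Add(Add(Rational(1, 18), -7), 9), 113), 48) = Add(Mul(Add(Rational(-125, 18), 9), 113), 48) = Add(Mul(Rational(37, 18), 113), 48) = Add(Rational(4181, 18), 48) = Rational(5045, 18)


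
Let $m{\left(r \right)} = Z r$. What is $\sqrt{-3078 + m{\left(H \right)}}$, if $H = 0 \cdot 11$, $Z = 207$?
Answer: $9 i \sqrt{38} \approx 55.48 i$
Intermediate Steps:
$H = 0$
$m{\left(r \right)} = 207 r$
$\sqrt{-3078 + m{\left(H \right)}} = \sqrt{-3078 + 207 \cdot 0} = \sqrt{-3078 + 0} = \sqrt{-3078} = 9 i \sqrt{38}$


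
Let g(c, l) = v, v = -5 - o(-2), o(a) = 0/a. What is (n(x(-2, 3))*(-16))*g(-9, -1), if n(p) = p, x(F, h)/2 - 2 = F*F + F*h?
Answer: 0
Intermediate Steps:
o(a) = 0
v = -5 (v = -5 - 1*0 = -5 + 0 = -5)
g(c, l) = -5
x(F, h) = 4 + 2*F**2 + 2*F*h (x(F, h) = 4 + 2*(F*F + F*h) = 4 + 2*(F**2 + F*h) = 4 + (2*F**2 + 2*F*h) = 4 + 2*F**2 + 2*F*h)
(n(x(-2, 3))*(-16))*g(-9, -1) = ((4 + 2*(-2)**2 + 2*(-2)*3)*(-16))*(-5) = ((4 + 2*4 - 12)*(-16))*(-5) = ((4 + 8 - 12)*(-16))*(-5) = (0*(-16))*(-5) = 0*(-5) = 0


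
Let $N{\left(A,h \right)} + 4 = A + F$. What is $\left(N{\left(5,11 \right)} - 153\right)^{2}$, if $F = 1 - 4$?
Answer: $24025$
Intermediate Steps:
$F = -3$ ($F = 1 - 4 = -3$)
$N{\left(A,h \right)} = -7 + A$ ($N{\left(A,h \right)} = -4 + \left(A - 3\right) = -4 + \left(-3 + A\right) = -7 + A$)
$\left(N{\left(5,11 \right)} - 153\right)^{2} = \left(\left(-7 + 5\right) - 153\right)^{2} = \left(-2 - 153\right)^{2} = \left(-155\right)^{2} = 24025$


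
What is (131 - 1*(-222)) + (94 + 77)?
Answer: 524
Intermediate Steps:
(131 - 1*(-222)) + (94 + 77) = (131 + 222) + 171 = 353 + 171 = 524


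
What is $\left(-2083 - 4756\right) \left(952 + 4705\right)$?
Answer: $-38688223$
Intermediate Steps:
$\left(-2083 - 4756\right) \left(952 + 4705\right) = \left(-6839\right) 5657 = -38688223$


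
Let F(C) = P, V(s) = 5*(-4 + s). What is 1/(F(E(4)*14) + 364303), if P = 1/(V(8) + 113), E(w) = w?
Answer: 133/48452300 ≈ 2.7450e-6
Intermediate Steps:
V(s) = -20 + 5*s
P = 1/133 (P = 1/((-20 + 5*8) + 113) = 1/((-20 + 40) + 113) = 1/(20 + 113) = 1/133 ≈ 0.0075188)
F(C) = 1/133
1/(F(E(4)*14) + 364303) = 1/(1/133 + 364303) = 1/(48452300/133) = 133/48452300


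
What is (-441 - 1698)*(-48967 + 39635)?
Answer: 19961148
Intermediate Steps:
(-441 - 1698)*(-48967 + 39635) = -2139*(-9332) = 19961148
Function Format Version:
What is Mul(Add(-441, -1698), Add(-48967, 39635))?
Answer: 19961148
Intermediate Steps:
Mul(Add(-441, -1698), Add(-48967, 39635)) = Mul(-2139, -9332) = 19961148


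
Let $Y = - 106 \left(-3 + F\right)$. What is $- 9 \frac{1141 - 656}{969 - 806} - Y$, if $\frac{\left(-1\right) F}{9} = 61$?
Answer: $- \frac{9541821}{163} \approx -58539.0$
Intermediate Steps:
$F = -549$ ($F = \left(-9\right) 61 = -549$)
$Y = 58512$ ($Y = - 106 \left(-3 - 549\right) = \left(-106\right) \left(-552\right) = 58512$)
$- 9 \frac{1141 - 656}{969 - 806} - Y = - 9 \frac{1141 - 656}{969 - 806} - 58512 = - 9 \cdot \frac{485}{163} - 58512 = - 9 \cdot 485 \cdot \frac{1}{163} - 58512 = \left(-9\right) \frac{485}{163} - 58512 = - \frac{4365}{163} - 58512 = - \frac{9541821}{163}$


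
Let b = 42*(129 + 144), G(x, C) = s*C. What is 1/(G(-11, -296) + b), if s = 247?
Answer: -1/61646 ≈ -1.6222e-5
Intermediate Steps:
G(x, C) = 247*C
b = 11466 (b = 42*273 = 11466)
1/(G(-11, -296) + b) = 1/(247*(-296) + 11466) = 1/(-73112 + 11466) = 1/(-61646) = -1/61646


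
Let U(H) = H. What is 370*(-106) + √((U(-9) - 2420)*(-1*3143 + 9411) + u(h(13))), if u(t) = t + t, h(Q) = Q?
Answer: -39220 + 11*I*√125826 ≈ -39220.0 + 3901.9*I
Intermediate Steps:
u(t) = 2*t
370*(-106) + √((U(-9) - 2420)*(-1*3143 + 9411) + u(h(13))) = 370*(-106) + √((-9 - 2420)*(-1*3143 + 9411) + 2*13) = -39220 + √(-2429*(-3143 + 9411) + 26) = -39220 + √(-2429*6268 + 26) = -39220 + √(-15224972 + 26) = -39220 + √(-15224946) = -39220 + 11*I*√125826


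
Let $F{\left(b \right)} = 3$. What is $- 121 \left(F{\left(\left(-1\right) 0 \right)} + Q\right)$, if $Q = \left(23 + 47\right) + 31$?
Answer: $-12584$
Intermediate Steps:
$Q = 101$ ($Q = 70 + 31 = 101$)
$- 121 \left(F{\left(\left(-1\right) 0 \right)} + Q\right) = - 121 \left(3 + 101\right) = \left(-121\right) 104 = -12584$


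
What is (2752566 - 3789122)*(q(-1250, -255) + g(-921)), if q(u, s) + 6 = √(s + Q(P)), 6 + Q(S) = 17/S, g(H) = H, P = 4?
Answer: 960887412 - 518278*I*√1027 ≈ 9.6089e+8 - 1.6609e+7*I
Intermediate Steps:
Q(S) = -6 + 17/S
q(u, s) = -6 + √(-7/4 + s) (q(u, s) = -6 + √(s + (-6 + 17/4)) = -6 + √(s - 7/4) = -6 + √(-7/4 + s))
(2752566 - 3789122)*(q(-1250, -255) + g(-921)) = (2752566 - 3789122)*((-6 + √(-7 + 4*(-255))/2) - 921) = -1036556*((-6 + √(-7 - 1020)/2) - 921) = -1036556*((-6 + √(-1027)/2) - 921) = -1036556*((-6 + (I*√1027)/2) - 921) = -1036556*((-6 + I*√1027/2) - 921) = -1036556*(-927 + I*√1027/2) = 960887412 - 518278*I*√1027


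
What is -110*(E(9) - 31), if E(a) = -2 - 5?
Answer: 4180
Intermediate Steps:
E(a) = -7
-110*(E(9) - 31) = -110*(-7 - 31) = -110*(-38) = 4180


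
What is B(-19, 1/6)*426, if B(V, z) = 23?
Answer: 9798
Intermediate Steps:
B(-19, 1/6)*426 = 23*426 = 9798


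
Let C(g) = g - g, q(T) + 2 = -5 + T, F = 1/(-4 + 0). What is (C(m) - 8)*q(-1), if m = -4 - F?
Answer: 64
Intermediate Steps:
F = -¼ (F = 1/(-4) = -¼ ≈ -0.25000)
m = -15/4 (m = -4 - 1*(-¼) = -4 + ¼ = -15/4 ≈ -3.7500)
q(T) = -7 + T (q(T) = -2 + (-5 + T) = -7 + T)
C(g) = 0
(C(m) - 8)*q(-1) = (0 - 8)*(-7 - 1) = -8*(-8) = 64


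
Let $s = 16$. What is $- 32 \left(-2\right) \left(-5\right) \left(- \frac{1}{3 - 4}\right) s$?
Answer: $-5120$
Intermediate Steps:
$- 32 \left(-2\right) \left(-5\right) \left(- \frac{1}{3 - 4}\right) s = - 32 \left(-2\right) \left(-5\right) \left(- \frac{1}{3 - 4}\right) 16 = - 32 \cdot 10 \left(- \frac{1}{3 - 4}\right) 16 = - 32 \cdot 10 \left(- \frac{1}{-1}\right) 16 = - 32 \cdot 10 \left(\left(-1\right) \left(-1\right)\right) 16 = - 32 \cdot 10 \cdot 1 \cdot 16 = \left(-32\right) 10 \cdot 16 = \left(-320\right) 16 = -5120$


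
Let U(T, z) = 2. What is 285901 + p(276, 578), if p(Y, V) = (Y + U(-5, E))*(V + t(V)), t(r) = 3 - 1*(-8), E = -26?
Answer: 449643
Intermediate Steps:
t(r) = 11 (t(r) = 3 + 8 = 11)
p(Y, V) = (2 + Y)*(11 + V) (p(Y, V) = (Y + 2)*(V + 11) = (2 + Y)*(11 + V))
285901 + p(276, 578) = 285901 + (22 + 2*578 + 11*276 + 578*276) = 285901 + (22 + 1156 + 3036 + 159528) = 285901 + 163742 = 449643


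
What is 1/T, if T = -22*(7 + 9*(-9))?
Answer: 1/1628 ≈ 0.00061425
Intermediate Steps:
T = 1628 (T = -22*(7 - 81) = -22*(-74) = 1628)
1/T = 1/1628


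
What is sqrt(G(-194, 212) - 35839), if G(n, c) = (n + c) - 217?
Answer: I*sqrt(36038) ≈ 189.84*I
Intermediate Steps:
G(n, c) = -217 + c + n (G(n, c) = (c + n) - 217 = -217 + c + n)
sqrt(G(-194, 212) - 35839) = sqrt((-217 + 212 - 194) - 35839) = sqrt(-199 - 35839) = sqrt(-36038) = I*sqrt(36038)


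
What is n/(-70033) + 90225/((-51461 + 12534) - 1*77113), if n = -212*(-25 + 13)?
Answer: -440928879/541775288 ≈ -0.81386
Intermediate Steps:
n = 2544 (n = -212*(-12) = 2544)
n/(-70033) + 90225/((-51461 + 12534) - 1*77113) = 2544/(-70033) + 90225/((-51461 + 12534) - 1*77113) = 2544*(-1/70033) + 90225/(-38927 - 77113) = -2544/70033 + 90225/(-116040) = -2544/70033 + 90225*(-1/116040) = -2544/70033 - 6015/7736 = -440928879/541775288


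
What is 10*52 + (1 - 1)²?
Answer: 520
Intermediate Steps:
10*52 + (1 - 1)² = 520 + 0² = 520 + 0 = 520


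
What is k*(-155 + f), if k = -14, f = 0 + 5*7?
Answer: 1680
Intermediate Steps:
f = 35 (f = 0 + 35 = 35)
k*(-155 + f) = -14*(-155 + 35) = -14*(-120) = 1680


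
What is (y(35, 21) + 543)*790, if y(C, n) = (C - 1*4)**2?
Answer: 1188160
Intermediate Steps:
y(C, n) = (-4 + C)**2 (y(C, n) = (C - 4)**2 = (-4 + C)**2)
(y(35, 21) + 543)*790 = ((-4 + 35)**2 + 543)*790 = (31**2 + 543)*790 = (961 + 543)*790 = 1504*790 = 1188160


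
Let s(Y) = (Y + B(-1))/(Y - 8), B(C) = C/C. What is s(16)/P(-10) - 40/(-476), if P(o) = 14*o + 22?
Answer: 7417/112336 ≈ 0.066025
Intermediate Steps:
B(C) = 1
P(o) = 22 + 14*o
s(Y) = (1 + Y)/(-8 + Y) (s(Y) = (Y + 1)/(Y - 8) = (1 + Y)/(-8 + Y))
s(16)/P(-10) - 40/(-476) = ((1 + 16)/(-8 + 16))/(22 + 14*(-10)) - 40/(-476) = (17/8)/(22 - 140) - 40*(-1/476) = ((1/8)*17)/(-118) + 10/119 = (17/8)*(-1/118) + 10/119 = -17/944 + 10/119 = 7417/112336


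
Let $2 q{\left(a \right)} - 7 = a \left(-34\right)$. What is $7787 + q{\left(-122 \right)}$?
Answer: $\frac{19729}{2} \approx 9864.5$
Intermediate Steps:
$q{\left(a \right)} = \frac{7}{2} - 17 a$ ($q{\left(a \right)} = \frac{7}{2} + \frac{a \left(-34\right)}{2} = \frac{7}{2} + \frac{\left(-34\right) a}{2} = \frac{7}{2} - 17 a$)
$7787 + q{\left(-122 \right)} = 7787 + \left(\frac{7}{2} - -2074\right) = 7787 + \left(\frac{7}{2} + 2074\right) = 7787 + \frac{4155}{2} = \frac{19729}{2}$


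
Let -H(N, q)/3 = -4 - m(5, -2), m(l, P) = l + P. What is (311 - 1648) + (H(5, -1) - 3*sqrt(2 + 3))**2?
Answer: -851 - 126*sqrt(5) ≈ -1132.7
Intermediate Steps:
m(l, P) = P + l
H(N, q) = 21 (H(N, q) = -3*(-4 - (-2 + 5)) = -3*(-4 - 1*3) = -3*(-4 - 3) = -3*(-7) = 21)
(311 - 1648) + (H(5, -1) - 3*sqrt(2 + 3))**2 = (311 - 1648) + (21 - 3*sqrt(2 + 3))**2 = -1337 + (21 - 3*sqrt(5))**2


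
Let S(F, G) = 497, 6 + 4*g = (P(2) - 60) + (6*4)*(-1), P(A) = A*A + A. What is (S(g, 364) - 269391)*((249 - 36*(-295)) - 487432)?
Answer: 128144931322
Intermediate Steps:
P(A) = A + A**2 (P(A) = A**2 + A = A + A**2)
g = -21 (g = -3/2 + ((2*(1 + 2) - 60) + (6*4)*(-1))/4 = -3/2 + ((2*3 - 60) + 24*(-1))/4 = -3/2 + ((6 - 60) - 24)/4 = -3/2 + (-54 - 24)/4 = -3/2 + (1/4)*(-78) = -3/2 - 39/2 = -21)
(S(g, 364) - 269391)*((249 - 36*(-295)) - 487432) = (497 - 269391)*((249 - 36*(-295)) - 487432) = -268894*((249 + 10620) - 487432) = -268894*(10869 - 487432) = -268894*(-476563) = 128144931322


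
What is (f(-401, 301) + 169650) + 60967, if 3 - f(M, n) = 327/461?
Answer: 106315493/461 ≈ 2.3062e+5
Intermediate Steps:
f(M, n) = 1056/461 (f(M, n) = 3 - 327/461 = 1056/461)
(f(-401, 301) + 169650) + 60967 = (1056/461 + 169650) + 60967 = 78209706/461 + 60967 = 106315493/461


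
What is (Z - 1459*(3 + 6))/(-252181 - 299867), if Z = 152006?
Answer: -138875/552048 ≈ -0.25156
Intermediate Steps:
(Z - 1459*(3 + 6))/(-252181 - 299867) = (152006 - 1459*(3 + 6))/(-252181 - 299867) = (152006 - 13131)/(-552048) = (152006 - 1459*9)*(-1/552048) = (152006 - 13131)*(-1/552048) = 138875*(-1/552048) = -138875/552048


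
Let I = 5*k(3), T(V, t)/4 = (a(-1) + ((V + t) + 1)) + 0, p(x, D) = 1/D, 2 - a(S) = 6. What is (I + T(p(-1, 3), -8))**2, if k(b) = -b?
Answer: 29929/9 ≈ 3325.4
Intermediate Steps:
a(S) = -4 (a(S) = 2 - 1*6 = 2 - 6 = -4)
T(V, t) = -12 + 4*V + 4*t (T(V, t) = 4*((-4 + ((V + t) + 1)) + 0) = 4*((-4 + (1 + V + t)) + 0) = 4*((-3 + V + t) + 0) = 4*(-3 + V + t) = -12 + 4*V + 4*t)
I = -15 (I = 5*(-1*3) = 5*(-3) = -15)
(I + T(p(-1, 3), -8))**2 = (-15 + (-12 + 4/3 + 4*(-8)))**2 = (-15 + (-12 + 4*(1/3) - 32))**2 = (-15 + (-12 + 4/3 - 32))**2 = (-15 - 128/3)**2 = (-173/3)**2 = 29929/9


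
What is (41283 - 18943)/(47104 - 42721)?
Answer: 22340/4383 ≈ 5.0970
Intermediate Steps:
(41283 - 18943)/(47104 - 42721) = 22340/4383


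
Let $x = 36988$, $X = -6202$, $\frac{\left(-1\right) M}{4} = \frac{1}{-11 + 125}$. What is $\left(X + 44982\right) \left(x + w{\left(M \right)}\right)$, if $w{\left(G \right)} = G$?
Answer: $\frac{81760416920}{57} \approx 1.4344 \cdot 10^{9}$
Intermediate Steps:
$M = - \frac{2}{57}$ ($M = - \frac{4}{-11 + 125} = - \frac{4}{114} = \left(-4\right) \frac{1}{114} = - \frac{2}{57} \approx -0.035088$)
$\left(X + 44982\right) \left(x + w{\left(M \right)}\right) = \left(-6202 + 44982\right) \left(36988 - \frac{2}{57}\right) = 38780 \cdot \frac{2108314}{57} = \frac{81760416920}{57}$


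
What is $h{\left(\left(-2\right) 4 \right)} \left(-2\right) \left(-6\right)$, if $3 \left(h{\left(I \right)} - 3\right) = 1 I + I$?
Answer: $-28$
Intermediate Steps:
$h{\left(I \right)} = 3 + \frac{2 I}{3}$ ($h{\left(I \right)} = 3 + \frac{1 I + I}{3} = 3 + \frac{I + I}{3} = 3 + \frac{2 I}{3}$)
$h{\left(\left(-2\right) 4 \right)} \left(-2\right) \left(-6\right) = \left(3 + \frac{2 \left(\left(-2\right) 4\right)}{3}\right) \left(-2\right) \left(-6\right) = \left(3 + \frac{2}{3} \left(-8\right)\right) \left(-2\right) \left(-6\right) = \left(3 - \frac{16}{3}\right) \left(-2\right) \left(-6\right) = \left(- \frac{7}{3}\right) \left(-2\right) \left(-6\right) = \frac{14}{3} \left(-6\right) = -28$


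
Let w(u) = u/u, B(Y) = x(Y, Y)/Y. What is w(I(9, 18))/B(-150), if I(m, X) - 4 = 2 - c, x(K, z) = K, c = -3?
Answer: 1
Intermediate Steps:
I(m, X) = 9 (I(m, X) = 4 + (2 - 1*(-3)) = 4 + (2 + 3) = 4 + 5 = 9)
B(Y) = 1 (B(Y) = Y/Y = 1)
w(u) = 1
w(I(9, 18))/B(-150) = 1/1 = 1*1 = 1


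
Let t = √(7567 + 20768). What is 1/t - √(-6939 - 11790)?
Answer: √28335/28335 - 3*I*√2081 ≈ 0.0059407 - 136.85*I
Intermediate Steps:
t = √28335 ≈ 168.33
1/t - √(-6939 - 11790) = 1/(√28335) - √(-6939 - 11790) = √28335/28335 - √(-18729) = √28335/28335 - 3*I*√2081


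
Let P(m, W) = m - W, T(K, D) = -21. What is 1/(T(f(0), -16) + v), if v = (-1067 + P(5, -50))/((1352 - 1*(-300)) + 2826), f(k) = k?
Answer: -2239/47525 ≈ -0.047112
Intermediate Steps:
v = -506/2239 (v = (-1067 + (5 - 1*(-50)))/((1352 - 1*(-300)) + 2826) = (-1067 + (5 + 50))/((1352 + 300) + 2826) = (-1067 + 55)/(1652 + 2826) = -1012/4478 = -1012*1/4478 = -506/2239 ≈ -0.22599)
1/(T(f(0), -16) + v) = 1/(-21 - 506/2239) = 1/(-47525/2239) = -2239/47525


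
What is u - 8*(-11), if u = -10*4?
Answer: 48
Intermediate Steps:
u = -40
u - 8*(-11) = -40 - 8*(-11) = -40 + 88 = 48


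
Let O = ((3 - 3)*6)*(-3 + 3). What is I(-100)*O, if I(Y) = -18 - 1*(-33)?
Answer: 0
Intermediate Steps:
O = 0 (O = (0*6)*0 = 0*0 = 0)
I(Y) = 15 (I(Y) = -18 + 33 = 15)
I(-100)*O = 15*0 = 0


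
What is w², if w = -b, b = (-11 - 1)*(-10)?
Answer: 14400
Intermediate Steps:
b = 120 (b = -12*(-10) = 120)
w = -120 (w = -1*120 = -120)
w² = (-120)² = 14400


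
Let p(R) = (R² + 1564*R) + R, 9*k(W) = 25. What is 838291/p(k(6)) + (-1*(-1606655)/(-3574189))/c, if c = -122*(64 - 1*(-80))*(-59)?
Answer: 125777128079128901639/653414661493956000 ≈ 192.49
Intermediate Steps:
k(W) = 25/9 (k(W) = (⅑)*25 = 25/9)
c = 1036512 (c = -122*(64 + 80)*(-59) = -122*144*(-59) = -17568*(-59) = 1036512)
p(R) = R² + 1565*R
838291/p(k(6)) + (-1*(-1606655)/(-3574189))/c = 838291/((25*(1565 + 25/9)/9)) + (-1*(-1606655)/(-3574189))/1036512 = 838291/(((25/9)*(14110/9))) + (1606655*(-1/3574189))*(1/1036512) = 838291/(352750/81) - 1606655/3574189*1/1036512 = 838291*(81/352750) - 1606655/3704689788768 = 67901571/352750 - 1606655/3704689788768 = 125777128079128901639/653414661493956000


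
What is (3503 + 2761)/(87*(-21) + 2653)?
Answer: 3132/413 ≈ 7.5835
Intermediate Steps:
(3503 + 2761)/(87*(-21) + 2653) = 6264/(-1827 + 2653) = 6264/826 = 6264*(1/826) = 3132/413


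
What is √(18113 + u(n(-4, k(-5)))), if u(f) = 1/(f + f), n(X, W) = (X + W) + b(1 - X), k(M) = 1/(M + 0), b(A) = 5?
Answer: 9*√3578/4 ≈ 134.59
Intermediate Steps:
k(M) = 1/M
n(X, W) = 5 + W + X (n(X, W) = (X + W) + 5 = (W + X) + 5 = 5 + W + X)
u(f) = 1/(2*f)
√(18113 + u(n(-4, k(-5)))) = √(18113 + 1/(2*(5 + 1/(-5) - 4))) = √(18113 + 1/(2*(5 - ⅕ - 4))) = √(18113 + 1/(2*(⅘))) = √(18113 + (½)*(5/4)) = √(18113 + 5/8) = √(144909/8) = 9*√3578/4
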